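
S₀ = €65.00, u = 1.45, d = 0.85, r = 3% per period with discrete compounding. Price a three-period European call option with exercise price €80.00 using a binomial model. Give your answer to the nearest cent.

€9.17

Risk-neutral probability p = (1 + 0.03 − 0.85)/(1.45 − 0.85) = 0.1800/0.6000 = 0.3000
Terminal stock prices: S_uuu = 198.2, S_uud = 116.2, S_udd = 68.1, S_ddd = 39.92
Terminal payoffs (S − K): max(118.2, 0) = 118.2, max(36.16, 0) = 36.16, max(-11.9, 0) = 0, max(-40.08, 0) = 0
Node uu (S = 136.7): V_uu = 1/1.03·[0.3000·118.1606 + 0.7000·36.1631] = 58.9926
Node ud (S = 80.11): V_ud = 1/1.03·[0.3000·36.1631 + 0.7000·0.0000] = 10.5329
Node dd (S = 46.96): V_dd = 1/1.03·[0.3000·0.0000 + 0.7000·0.0000] = 0.0000
Node u (S = 94.25): V_u = 1/1.03·[0.3000·58.9926 + 0.7000·10.5329] = 24.3406
Node d (S = 55.25): V_d = 1/1.03·[0.3000·10.5329 + 0.7000·0.0000] = 3.0678
Node 0 (S = 65): V_0 = 1/1.03·[0.3000·24.3406 + 0.7000·3.0678] = 9.1744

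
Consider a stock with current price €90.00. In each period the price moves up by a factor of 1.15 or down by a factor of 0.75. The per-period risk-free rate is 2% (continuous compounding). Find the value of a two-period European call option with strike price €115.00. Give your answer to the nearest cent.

€1.76

Risk-neutral probability p = (e^0.02 − 0.75)/(1.15 − 0.75) = 0.2702/0.4000 = 0.6755
Terminal stock prices: S_uu = 119, S_ud = 77.62, S_dd = 50.62
Terminal payoffs (S − K): max(4.025, 0) = 4.025, max(-37.38, 0) = 0, max(-64.38, 0) = 0
Node u (S = 103.5): V_u = e^(−0.02)·[0.6755·4.0250 + 0.3245·0.0000] = 2.6651
Node d (S = 67.5): V_d = e^(−0.02)·[0.6755·0.0000 + 0.3245·0.0000] = 0.0000
Node 0 (S = 90): V_0 = e^(−0.02)·[0.6755·2.6651 + 0.3245·0.0000] = 1.7646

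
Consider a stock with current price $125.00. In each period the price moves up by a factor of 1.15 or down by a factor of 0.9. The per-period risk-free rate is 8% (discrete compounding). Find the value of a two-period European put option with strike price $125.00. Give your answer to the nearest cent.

Risk-neutral probability p = (1 + 0.08 − 0.9)/(1.15 − 0.9) = 0.1800/0.2500 = 0.7200
Terminal stock prices: S_uu = 165.3, S_ud = 129.4, S_dd = 101.2
Terminal payoffs (K − S): max(-40.31, 0) = 0, max(-4.375, 0) = 0, max(23.75, 0) = 23.75
Node u (S = 143.8): V_u = 1/1.08·[0.7200·0.0000 + 0.2800·0.0000] = 0.0000
Node d (S = 112.5): V_d = 1/1.08·[0.7200·0.0000 + 0.2800·23.7500] = 6.1574
Node 0 (S = 125): V_0 = 1/1.08·[0.7200·0.0000 + 0.2800·6.1574] = 1.5964

$1.60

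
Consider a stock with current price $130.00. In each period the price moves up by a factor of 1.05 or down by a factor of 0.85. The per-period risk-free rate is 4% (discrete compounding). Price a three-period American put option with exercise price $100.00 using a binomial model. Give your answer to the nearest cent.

$0.02

Risk-neutral probability p = (1 + 0.04 − 0.85)/(1.05 − 0.85) = 0.1900/0.2000 = 0.9500
Terminal stock prices: S_uuu = 150.5, S_uud = 121.8, S_udd = 98.62, S_ddd = 79.84
Terminal payoffs (K − S): max(-50.49, 0) = 0, max(-21.83, 0) = 0, max(1.379, 0) = 1.379, max(20.16, 0) = 20.16
Node uu (S = 143.3): continuation = 1/1.04·[0.9500·0.0000 + 0.0500·0.0000] = 0.0000; exercise value = 0.0000 ≤ continuation, so V_uu = 0.0000
Node ud (S = 116): continuation = 1/1.04·[0.9500·0.0000 + 0.0500·1.3788] = 0.0663; exercise value = 0.0000 ≤ continuation, so V_ud = 0.0663
Node dd (S = 93.92): continuation = 1/1.04·[0.9500·1.3788 + 0.0500·20.1638] = 2.2288; exercise value = 6.0750 > continuation, so V_dd = 6.0750 (exercise)
Node u (S = 136.5): continuation = 1/1.04·[0.9500·0.0000 + 0.0500·0.0663] = 0.0032; exercise value = 0.0000 ≤ continuation, so V_u = 0.0032
Node d (S = 110.5): continuation = 1/1.04·[0.9500·0.0663 + 0.0500·6.0750] = 0.3526; exercise value = 0.0000 ≤ continuation, so V_d = 0.3526
Node 0 (S = 130): continuation = 1/1.04·[0.9500·0.0032 + 0.0500·0.3526] = 0.0199; exercise value = 0.0000 ≤ continuation, so V_0 = 0.0199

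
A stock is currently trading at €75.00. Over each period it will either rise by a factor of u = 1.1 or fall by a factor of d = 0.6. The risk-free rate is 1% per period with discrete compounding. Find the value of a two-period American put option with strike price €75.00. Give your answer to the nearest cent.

Risk-neutral probability p = (1 + 0.01 − 0.6)/(1.1 − 0.6) = 0.4100/0.5000 = 0.8200
Terminal stock prices: S_uu = 90.75, S_ud = 49.5, S_dd = 27
Terminal payoffs (K − S): max(-15.75, 0) = 0, max(25.5, 0) = 25.5, max(48, 0) = 48
Node u (S = 82.5): continuation = 1/1.01·[0.8200·0.0000 + 0.1800·25.5000] = 4.5446; exercise value = 0.0000 ≤ continuation, so V_u = 4.5446
Node d (S = 45): continuation = 1/1.01·[0.8200·25.5000 + 0.1800·48.0000] = 29.2574; exercise value = 30.0000 > continuation, so V_d = 30.0000 (exercise)
Node 0 (S = 75): continuation = 1/1.01·[0.8200·4.5446 + 0.1800·30.0000] = 9.0362; exercise value = 0.0000 ≤ continuation, so V_0 = 9.0362

€9.04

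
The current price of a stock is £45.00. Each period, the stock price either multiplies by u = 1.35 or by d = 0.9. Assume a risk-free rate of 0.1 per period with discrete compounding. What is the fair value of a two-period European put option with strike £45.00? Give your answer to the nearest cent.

£2.18

Risk-neutral probability p = (1 + 0.1 − 0.9)/(1.35 − 0.9) = 0.2000/0.4500 = 0.4444
Terminal stock prices: S_uu = 82.01, S_ud = 54.68, S_dd = 36.45
Terminal payoffs (K − S): max(-37.01, 0) = 0, max(-9.675, 0) = 0, max(8.55, 0) = 8.55
Node u (S = 60.75): V_u = 1/1.1·[0.4444·0.0000 + 0.5556·0.0000] = 0.0000
Node d (S = 40.5): V_d = 1/1.1·[0.4444·0.0000 + 0.5556·8.5500] = 4.3182
Node 0 (S = 45): V_0 = 1/1.1·[0.4444·0.0000 + 0.5556·4.3182] = 2.1809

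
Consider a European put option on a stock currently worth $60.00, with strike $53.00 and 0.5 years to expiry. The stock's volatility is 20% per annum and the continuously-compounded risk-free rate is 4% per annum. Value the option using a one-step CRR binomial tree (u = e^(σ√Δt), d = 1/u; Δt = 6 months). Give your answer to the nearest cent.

CRR parameters: u = e^(σ√Δt) = e^(0.2·√0.5) = 1.1519, d = 1/u = 0.8681
Per-period rate: rΔt = 0.04·0.5 = 0.02, so R = e^0.02 = 1.0202
Risk-neutral probability p = (e^0.02 − 0.8681)/(1.1519 − 0.8681) = 0.1521/0.2838 = 0.5359
Terminal stock prices: S_u = 69.11, S_d = 52.09
Terminal payoffs (K − S): max(-16.11, 0) = 0, max(0.9126, 0) = 0.9126
Node 0 (S = 60): V_0 = e^(−0.02)·[0.5359·0.0000 + 0.4641·0.9126] = 0.4152

$0.42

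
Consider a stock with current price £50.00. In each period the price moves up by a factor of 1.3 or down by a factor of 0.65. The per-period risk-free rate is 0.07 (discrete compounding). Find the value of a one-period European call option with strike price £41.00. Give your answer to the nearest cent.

£14.49

Risk-neutral probability p = (1 + 0.07 − 0.65)/(1.3 − 0.65) = 0.4200/0.6500 = 0.6462
Terminal stock prices: S_u = 65, S_d = 32.5
Terminal payoffs (S − K): max(24, 0) = 24, max(-8.5, 0) = 0
Node 0 (S = 50): V_0 = 1/1.07·[0.6462·24.0000 + 0.3538·0.0000] = 14.4932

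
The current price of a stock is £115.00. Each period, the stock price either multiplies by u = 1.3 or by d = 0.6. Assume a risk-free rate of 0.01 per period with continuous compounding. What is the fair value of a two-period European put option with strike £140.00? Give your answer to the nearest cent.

Risk-neutral probability p = (e^0.01 − 0.6)/(1.3 − 0.6) = 0.4101/0.7000 = 0.5858
Terminal stock prices: S_uu = 194.4, S_ud = 89.7, S_dd = 41.4
Terminal payoffs (K − S): max(-54.35, 0) = 0, max(50.3, 0) = 50.3, max(98.6, 0) = 98.6
Node u (S = 149.5): V_u = e^(−0.01)·[0.5858·0.0000 + 0.4142·50.3000] = 20.6277
Node d (S = 69): V_d = e^(−0.01)·[0.5858·50.3000 + 0.4142·98.6000] = 69.6070
Node 0 (S = 115): V_0 = e^(−0.01)·[0.5858·20.6277 + 0.4142·69.6070] = 40.5085

£40.51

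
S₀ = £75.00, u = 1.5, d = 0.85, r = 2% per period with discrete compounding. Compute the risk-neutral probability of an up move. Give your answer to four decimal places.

Risk-neutral probability p = (1 + 0.02 − 0.85)/(1.5 − 0.85) = 0.1700/0.6500 = 0.2615

p = 0.2615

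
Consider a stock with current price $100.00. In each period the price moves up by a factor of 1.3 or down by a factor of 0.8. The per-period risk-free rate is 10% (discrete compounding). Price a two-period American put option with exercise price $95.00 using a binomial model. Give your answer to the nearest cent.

$5.45

Risk-neutral probability p = (1 + 0.1 − 0.8)/(1.3 − 0.8) = 0.3000/0.5000 = 0.6000
Terminal stock prices: S_uu = 169, S_ud = 104, S_dd = 64
Terminal payoffs (K − S): max(-74, 0) = 0, max(-9, 0) = 0, max(31, 0) = 31
Node u (S = 130): continuation = 1/1.1·[0.6000·0.0000 + 0.4000·0.0000] = 0.0000; exercise value = 0.0000 ≤ continuation, so V_u = 0.0000
Node d (S = 80): continuation = 1/1.1·[0.6000·0.0000 + 0.4000·31.0000] = 11.2727; exercise value = 15.0000 > continuation, so V_d = 15.0000 (exercise)
Node 0 (S = 100): continuation = 1/1.1·[0.6000·0.0000 + 0.4000·15.0000] = 5.4545; exercise value = 0.0000 ≤ continuation, so V_0 = 5.4545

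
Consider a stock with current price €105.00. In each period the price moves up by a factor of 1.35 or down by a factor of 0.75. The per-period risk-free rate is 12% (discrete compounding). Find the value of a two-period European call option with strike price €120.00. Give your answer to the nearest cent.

Risk-neutral probability p = (1 + 0.12 − 0.75)/(1.35 − 0.75) = 0.3700/0.6000 = 0.6167
Terminal stock prices: S_uu = 191.4, S_ud = 106.3, S_dd = 59.06
Terminal payoffs (S − K): max(71.36, 0) = 71.36, max(-13.69, 0) = 0, max(-60.94, 0) = 0
Node u (S = 141.8): V_u = 1/1.12·[0.6167·71.3625 + 0.3833·0.0000] = 39.2919
Node d (S = 78.75): V_d = 1/1.12·[0.6167·0.0000 + 0.3833·0.0000] = 0.0000
Node 0 (S = 105): V_0 = 1/1.12·[0.6167·39.2919 + 0.3833·0.0000] = 21.6339

€21.63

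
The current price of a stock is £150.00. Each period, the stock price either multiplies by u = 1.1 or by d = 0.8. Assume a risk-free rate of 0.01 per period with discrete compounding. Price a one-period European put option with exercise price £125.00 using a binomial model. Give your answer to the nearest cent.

£1.49

Risk-neutral probability p = (1 + 0.01 − 0.8)/(1.1 − 0.8) = 0.2100/0.3000 = 0.7000
Terminal stock prices: S_u = 165, S_d = 120
Terminal payoffs (K − S): max(-40, 0) = 0, max(5, 0) = 5
Node 0 (S = 150): V_0 = 1/1.01·[0.7000·0.0000 + 0.3000·5.0000] = 1.4851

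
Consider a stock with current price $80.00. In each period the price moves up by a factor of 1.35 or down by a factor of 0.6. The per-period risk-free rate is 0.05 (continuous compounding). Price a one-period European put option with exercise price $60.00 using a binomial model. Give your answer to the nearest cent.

$4.55

Risk-neutral probability p = (e^0.05 − 0.6)/(1.35 − 0.6) = 0.4513/0.7500 = 0.6017
Terminal stock prices: S_u = 108, S_d = 48
Terminal payoffs (K − S): max(-48, 0) = 0, max(12, 0) = 12
Node 0 (S = 80): V_0 = e^(−0.05)·[0.6017·0.0000 + 0.3983·12.0000] = 4.5466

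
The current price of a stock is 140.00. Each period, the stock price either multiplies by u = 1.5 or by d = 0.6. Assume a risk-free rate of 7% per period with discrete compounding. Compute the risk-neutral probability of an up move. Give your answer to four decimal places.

Risk-neutral probability p = (1 + 0.07 − 0.6)/(1.5 − 0.6) = 0.4700/0.9000 = 0.5222

p = 0.5222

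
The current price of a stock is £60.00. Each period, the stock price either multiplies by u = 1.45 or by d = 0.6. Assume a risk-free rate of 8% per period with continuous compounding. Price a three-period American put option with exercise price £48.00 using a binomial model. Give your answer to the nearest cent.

Risk-neutral probability p = (e^0.08 − 0.6)/(1.45 − 0.6) = 0.4833/0.8500 = 0.5686
Terminal stock prices: S_uuu = 182.9, S_uud = 75.69, S_udd = 31.32, S_ddd = 12.96
Terminal payoffs (K − S): max(-134.9, 0) = 0, max(-27.69, 0) = 0, max(16.68, 0) = 16.68, max(35.04, 0) = 35.04
Node uu (S = 126.2): continuation = e^(−0.08)·[0.5686·0.0000 + 0.4314·0.0000] = 0.0000; exercise value = 0.0000 ≤ continuation, so V_uu = 0.0000
Node ud (S = 52.2): continuation = e^(−0.08)·[0.5686·0.0000 + 0.4314·16.6800] = 6.6429; exercise value = 0.0000 ≤ continuation, so V_ud = 6.6429
Node dd (S = 21.6): continuation = e^(−0.08)·[0.5686·16.6800 + 0.4314·35.0400] = 22.7096; exercise value = 26.4000 > continuation, so V_dd = 26.4000 (exercise)
Node u (S = 87): continuation = e^(−0.08)·[0.5686·0.0000 + 0.4314·6.6429] = 2.6456; exercise value = 0.0000 ≤ continuation, so V_u = 2.6456
Node d (S = 36): continuation = e^(−0.08)·[0.5686·6.6429 + 0.4314·26.4000] = 14.0006; exercise value = 12.0000 ≤ continuation, so V_d = 14.0006
Node 0 (S = 60): continuation = e^(−0.08)·[0.5686·2.6456 + 0.4314·14.0006] = 6.9644; exercise value = 0.0000 ≤ continuation, so V_0 = 6.9644

£6.96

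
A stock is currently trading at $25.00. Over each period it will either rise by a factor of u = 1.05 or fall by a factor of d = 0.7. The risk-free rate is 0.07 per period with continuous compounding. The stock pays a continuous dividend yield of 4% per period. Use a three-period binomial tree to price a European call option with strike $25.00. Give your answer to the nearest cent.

Per-period risk-free factor R = e^0.07 = 1.0725; dividend-adjusted growth = e^(0.07−0.04) = 1.0305.
Risk-neutral probability p = (1.0305 − 0.7)/(1.05 − 0.7) = 0.3305/0.3500 = 0.9442
Terminal stock prices: S_uuu = 28.94, S_uud = 19.29, S_udd = 12.86, S_ddd = 8.575
Terminal payoffs (S − K): max(3.941, 0) = 3.941, max(-5.706, 0) = 0, max(-12.14, 0) = 0, max(-16.43, 0) = 0
Node uu (S = 27.56): V_uu = e^(−0.07)·[0.9442·3.9406 + 0.0558·0.0000] = 3.4690
Node ud (S = 18.38): V_ud = e^(−0.07)·[0.9442·0.0000 + 0.0558·0.0000] = 0.0000
Node dd (S = 12.25): V_dd = e^(−0.07)·[0.9442·0.0000 + 0.0558·0.0000] = 0.0000
Node u (S = 26.25): V_u = e^(−0.07)·[0.9442·3.4690 + 0.0558·0.0000] = 3.0539
Node d (S = 17.5): V_d = e^(−0.07)·[0.9442·0.0000 + 0.0558·0.0000] = 0.0000
Node 0 (S = 25): V_0 = e^(−0.07)·[0.9442·3.0539 + 0.0558·0.0000] = 2.6884

$2.69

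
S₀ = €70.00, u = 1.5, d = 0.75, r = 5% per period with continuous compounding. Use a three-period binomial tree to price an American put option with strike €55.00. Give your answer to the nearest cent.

€5.06

Risk-neutral probability p = (e^0.05 − 0.75)/(1.5 − 0.75) = 0.3013/0.7500 = 0.4017
Terminal stock prices: S_uuu = 236.2, S_uud = 118.1, S_udd = 59.06, S_ddd = 29.53
Terminal payoffs (K − S): max(-181.2, 0) = 0, max(-63.12, 0) = 0, max(-4.062, 0) = 0, max(25.47, 0) = 25.47
Node uu (S = 157.5): continuation = e^(−0.05)·[0.4017·0.0000 + 0.5983·0.0000] = 0.0000; exercise value = 0.0000 ≤ continuation, so V_uu = 0.0000
Node ud (S = 78.75): continuation = e^(−0.05)·[0.4017·0.0000 + 0.5983·0.0000] = 0.0000; exercise value = 0.0000 ≤ continuation, so V_ud = 0.0000
Node dd (S = 39.38): continuation = e^(−0.05)·[0.4017·0.0000 + 0.5983·25.4688] = 14.4949; exercise value = 15.6250 > continuation, so V_dd = 15.6250 (exercise)
Node u (S = 105): continuation = e^(−0.05)·[0.4017·0.0000 + 0.5983·0.0000] = 0.0000; exercise value = 0.0000 ≤ continuation, so V_u = 0.0000
Node d (S = 52.5): continuation = e^(−0.05)·[0.4017·0.0000 + 0.5983·15.6250] = 8.8926; exercise value = 2.5000 ≤ continuation, so V_d = 8.8926
Node 0 (S = 70): continuation = e^(−0.05)·[0.4017·0.0000 + 0.5983·8.8926] = 5.0610; exercise value = 0.0000 ≤ continuation, so V_0 = 5.0610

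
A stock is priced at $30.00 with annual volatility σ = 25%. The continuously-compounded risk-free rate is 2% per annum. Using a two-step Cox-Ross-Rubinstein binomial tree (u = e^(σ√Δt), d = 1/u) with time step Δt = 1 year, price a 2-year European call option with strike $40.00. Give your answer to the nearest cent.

CRR parameters: u = e^(σ√Δt) = e^(0.25·√1) = 1.2840, d = 1/u = 0.7788
Per-period rate: rΔt = 0.02·1 = 0.02, so R = e^0.02 = 1.0202
Risk-neutral probability p = (e^0.02 − 0.7788)/(1.2840 − 0.7788) = 0.2414/0.5052 = 0.4778
Terminal stock prices: S_uu = 49.46, S_ud = 30, S_dd = 18.2
Terminal payoffs (S − K): max(9.462, 0) = 9.462, max(-10, 0) = 0, max(-21.8, 0) = 0
Node u (S = 38.52): V_u = e^(−0.02)·[0.4778·9.4616 + 0.5222·0.0000] = 4.4313
Node d (S = 23.36): V_d = e^(−0.02)·[0.4778·0.0000 + 0.5222·0.0000] = 0.0000
Node 0 (S = 30): V_0 = e^(−0.02)·[0.4778·4.4313 + 0.5222·0.0000] = 2.0754

$2.08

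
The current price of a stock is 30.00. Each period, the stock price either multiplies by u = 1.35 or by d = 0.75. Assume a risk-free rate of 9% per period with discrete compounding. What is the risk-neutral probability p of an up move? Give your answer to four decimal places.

Risk-neutral probability p = (1 + 0.09 − 0.75)/(1.35 − 0.75) = 0.3400/0.6000 = 0.5667

p = 0.5667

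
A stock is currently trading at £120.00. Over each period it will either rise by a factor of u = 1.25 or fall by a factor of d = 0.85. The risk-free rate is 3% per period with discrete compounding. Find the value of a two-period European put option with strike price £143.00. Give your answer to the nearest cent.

£23.29

Risk-neutral probability p = (1 + 0.03 − 0.85)/(1.25 − 0.85) = 0.1800/0.4000 = 0.4500
Terminal stock prices: S_uu = 187.5, S_ud = 127.5, S_dd = 86.7
Terminal payoffs (K − S): max(-44.5, 0) = 0, max(15.5, 0) = 15.5, max(56.3, 0) = 56.3
Node u (S = 150): V_u = 1/1.03·[0.4500·0.0000 + 0.5500·15.5000] = 8.2767
Node d (S = 102): V_d = 1/1.03·[0.4500·15.5000 + 0.5500·56.3000] = 36.8350
Node 0 (S = 120): V_0 = 1/1.03·[0.4500·8.2767 + 0.5500·36.8350] = 23.2852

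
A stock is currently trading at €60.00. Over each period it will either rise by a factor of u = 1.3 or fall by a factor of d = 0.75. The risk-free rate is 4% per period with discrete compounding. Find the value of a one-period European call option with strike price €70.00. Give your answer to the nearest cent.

€4.06

Risk-neutral probability p = (1 + 0.04 − 0.75)/(1.3 − 0.75) = 0.2900/0.5500 = 0.5273
Terminal stock prices: S_u = 78, S_d = 45
Terminal payoffs (S − K): max(8, 0) = 8, max(-25, 0) = 0
Node 0 (S = 60): V_0 = 1/1.04·[0.5273·8.0000 + 0.4727·0.0000] = 4.0559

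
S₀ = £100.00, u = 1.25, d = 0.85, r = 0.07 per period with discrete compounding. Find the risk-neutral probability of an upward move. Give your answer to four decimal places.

p = 0.5500

Risk-neutral probability p = (1 + 0.07 − 0.85)/(1.25 − 0.85) = 0.2200/0.4000 = 0.5500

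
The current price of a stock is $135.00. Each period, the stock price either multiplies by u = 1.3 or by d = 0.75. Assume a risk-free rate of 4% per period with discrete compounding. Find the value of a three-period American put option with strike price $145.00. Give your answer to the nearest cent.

$24.73

Risk-neutral probability p = (1 + 0.04 − 0.75)/(1.3 − 0.75) = 0.2900/0.5500 = 0.5273
Terminal stock prices: S_uuu = 296.6, S_uud = 171.1, S_udd = 98.72, S_ddd = 56.95
Terminal payoffs (K − S): max(-151.6, 0) = 0, max(-26.11, 0) = 0, max(46.28, 0) = 46.28, max(88.05, 0) = 88.05
Node uu (S = 228.2): continuation = 1/1.04·[0.5273·0.0000 + 0.4727·0.0000] = 0.0000; exercise value = 0.0000 ≤ continuation, so V_uu = 0.0000
Node ud (S = 131.6): continuation = 1/1.04·[0.5273·0.0000 + 0.4727·46.2812] = 21.0369; exercise value = 13.3750 ≤ continuation, so V_ud = 21.0369
Node dd (S = 75.94): continuation = 1/1.04·[0.5273·46.2812 + 0.4727·88.0469] = 63.4856; exercise value = 69.0625 > continuation, so V_dd = 69.0625 (exercise)
Node u (S = 175.5): continuation = 1/1.04·[0.5273·0.0000 + 0.4727·21.0369] = 9.5622; exercise value = 0.0000 ≤ continuation, so V_u = 9.5622
Node d (S = 101.2): continuation = 1/1.04·[0.5273·21.0369 + 0.4727·69.0625] = 42.0576; exercise value = 43.7500 > continuation, so V_d = 43.7500 (exercise)
Node 0 (S = 135): continuation = 1/1.04·[0.5273·9.5622 + 0.4727·43.7500] = 24.7344; exercise value = 10.0000 ≤ continuation, so V_0 = 24.7344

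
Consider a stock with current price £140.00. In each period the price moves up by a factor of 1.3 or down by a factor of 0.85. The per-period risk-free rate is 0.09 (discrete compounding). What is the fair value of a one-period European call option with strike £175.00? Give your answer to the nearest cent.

Risk-neutral probability p = (1 + 0.09 − 0.85)/(1.3 − 0.85) = 0.2400/0.4500 = 0.5333
Terminal stock prices: S_u = 182, S_d = 119
Terminal payoffs (S − K): max(7, 0) = 7, max(-56, 0) = 0
Node 0 (S = 140): V_0 = 1/1.09·[0.5333·7.0000 + 0.4667·0.0000] = 3.4251

£3.43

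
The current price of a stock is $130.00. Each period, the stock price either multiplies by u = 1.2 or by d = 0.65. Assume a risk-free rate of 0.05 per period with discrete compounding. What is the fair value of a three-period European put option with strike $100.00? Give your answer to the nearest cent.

Risk-neutral probability p = (1 + 0.05 − 0.65)/(1.2 − 0.65) = 0.4000/0.5500 = 0.7273
Terminal stock prices: S_uuu = 224.6, S_uud = 121.7, S_udd = 65.91, S_ddd = 35.7
Terminal payoffs (K − S): max(-124.6, 0) = 0, max(-21.68, 0) = 0, max(34.09, 0) = 34.09, max(64.3, 0) = 64.3
Node uu (S = 187.2): V_uu = 1/1.05·[0.7273·0.0000 + 0.2727·0.0000] = 0.0000
Node ud (S = 101.4): V_ud = 1/1.05·[0.7273·0.0000 + 0.2727·34.0900] = 8.8545
Node dd (S = 54.93): V_dd = 1/1.05·[0.7273·34.0900 + 0.2727·64.2987] = 40.3131
Node u (S = 156): V_u = 1/1.05·[0.7273·0.0000 + 0.2727·8.8545] = 2.2999
Node d (S = 84.5): V_d = 1/1.05·[0.7273·8.8545 + 0.2727·40.3131] = 16.6040
Node 0 (S = 130): V_0 = 1/1.05·[0.7273·2.2999 + 0.2727·16.6040] = 5.9057

$5.91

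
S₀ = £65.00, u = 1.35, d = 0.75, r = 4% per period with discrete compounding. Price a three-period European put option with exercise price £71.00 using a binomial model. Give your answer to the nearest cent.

Risk-neutral probability p = (1 + 0.04 − 0.75)/(1.35 − 0.75) = 0.2900/0.6000 = 0.4833
Terminal stock prices: S_uuu = 159.9, S_uud = 88.85, S_udd = 49.36, S_ddd = 27.42
Terminal payoffs (K − S): max(-88.92, 0) = 0, max(-17.85, 0) = 0, max(21.64, 0) = 21.64, max(43.58, 0) = 43.58
Node uu (S = 118.5): V_uu = 1/1.04·[0.4833·0.0000 + 0.5167·0.0000] = 0.0000
Node ud (S = 65.81): V_ud = 1/1.04·[0.4833·0.0000 + 0.5167·21.6406] = 10.7510
Node dd (S = 36.56): V_dd = 1/1.04·[0.4833·21.6406 + 0.5167·43.5781] = 31.7067
Node u (S = 87.75): V_u = 1/1.04·[0.4833·0.0000 + 0.5167·10.7510] = 5.3410
Node d (S = 48.75): V_d = 1/1.04·[0.4833·10.7510 + 0.5167·31.7067] = 20.7482
Node 0 (S = 65): V_0 = 1/1.04·[0.4833·5.3410 + 0.5167·20.7482] = 12.7898

£12.79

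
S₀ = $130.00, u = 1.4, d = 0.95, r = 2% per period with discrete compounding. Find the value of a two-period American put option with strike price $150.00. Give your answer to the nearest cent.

$22.40

Risk-neutral probability p = (1 + 0.02 − 0.95)/(1.4 − 0.95) = 0.0700/0.4500 = 0.1556
Terminal stock prices: S_uu = 254.8, S_ud = 172.9, S_dd = 117.3
Terminal payoffs (K − S): max(-104.8, 0) = 0, max(-22.9, 0) = 0, max(32.67, 0) = 32.67
Node u (S = 182): continuation = 1/1.02·[0.1556·0.0000 + 0.8444·0.0000] = 0.0000; exercise value = 0.0000 ≤ continuation, so V_u = 0.0000
Node d (S = 123.5): continuation = 1/1.02·[0.1556·0.0000 + 0.8444·32.6750] = 27.0512; exercise value = 26.5000 ≤ continuation, so V_d = 27.0512
Node 0 (S = 130): continuation = 1/1.02·[0.1556·0.0000 + 0.8444·27.0512] = 22.3953; exercise value = 20.0000 ≤ continuation, so V_0 = 22.3953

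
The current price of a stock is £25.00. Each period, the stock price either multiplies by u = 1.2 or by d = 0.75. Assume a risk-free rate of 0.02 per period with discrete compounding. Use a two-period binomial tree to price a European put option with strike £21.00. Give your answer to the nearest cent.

£1.07

Risk-neutral probability p = (1 + 0.02 − 0.75)/(1.2 − 0.75) = 0.2700/0.4500 = 0.6000
Terminal stock prices: S_uu = 36, S_ud = 22.5, S_dd = 14.06
Terminal payoffs (K − S): max(-15, 0) = 0, max(-1.5, 0) = 0, max(6.938, 0) = 6.938
Node u (S = 30): V_u = 1/1.02·[0.6000·0.0000 + 0.4000·0.0000] = 0.0000
Node d (S = 18.75): V_d = 1/1.02·[0.6000·0.0000 + 0.4000·6.9375] = 2.7206
Node 0 (S = 25): V_0 = 1/1.02·[0.6000·0.0000 + 0.4000·2.7206] = 1.0669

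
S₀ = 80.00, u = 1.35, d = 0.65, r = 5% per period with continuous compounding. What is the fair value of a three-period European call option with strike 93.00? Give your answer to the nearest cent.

17.48

Risk-neutral probability p = (e^0.05 − 0.65)/(1.35 − 0.65) = 0.4013/0.7000 = 0.5732
Terminal stock prices: S_uuu = 196.8, S_uud = 94.77, S_udd = 45.63, S_ddd = 21.97
Terminal payoffs (S − K): max(103.8, 0) = 103.8, max(1.77, 0) = 1.77, max(-47.37, 0) = 0, max(-71.03, 0) = 0
Node uu (S = 145.8): V_uu = e^(−0.05)·[0.5732·103.8300 + 0.4268·1.7700] = 57.3357
Node ud (S = 70.2): V_ud = e^(−0.05)·[0.5732·1.7700 + 0.4268·0.0000] = 0.9652
Node dd (S = 33.8): V_dd = e^(−0.05)·[0.5732·0.0000 + 0.4268·0.0000] = 0.0000
Node u (S = 108): V_u = e^(−0.05)·[0.5732·57.3357 + 0.4268·0.9652] = 31.6562
Node d (S = 52): V_d = e^(−0.05)·[0.5732·0.9652 + 0.4268·0.0000] = 0.5263
Node 0 (S = 80): V_0 = e^(−0.05)·[0.5732·31.6562 + 0.4268·0.5263] = 17.4753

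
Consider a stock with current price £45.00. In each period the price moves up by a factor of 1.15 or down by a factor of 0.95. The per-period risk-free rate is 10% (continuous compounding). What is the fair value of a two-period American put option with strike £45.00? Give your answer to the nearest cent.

Risk-neutral probability p = (e^0.1 − 0.95)/(1.15 − 0.95) = 0.1552/0.2000 = 0.7759
Terminal stock prices: S_uu = 59.51, S_ud = 49.16, S_dd = 40.61
Terminal payoffs (K − S): max(-14.51, 0) = 0, max(-4.162, 0) = 0, max(4.388, 0) = 4.388
Node u (S = 51.75): continuation = e^(−0.1)·[0.7759·0.0000 + 0.2241·0.0000] = 0.0000; exercise value = 0.0000 ≤ continuation, so V_u = 0.0000
Node d (S = 42.75): continuation = e^(−0.1)·[0.7759·0.0000 + 0.2241·4.3875] = 0.8899; exercise value = 2.2500 > continuation, so V_d = 2.2500 (exercise)
Node 0 (S = 45): continuation = e^(−0.1)·[0.7759·0.0000 + 0.2241·2.2500] = 0.4563; exercise value = 0.0000 ≤ continuation, so V_0 = 0.4563

£0.46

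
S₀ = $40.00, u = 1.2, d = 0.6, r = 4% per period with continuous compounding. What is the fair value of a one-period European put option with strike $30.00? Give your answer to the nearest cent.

Risk-neutral probability p = (e^0.04 − 0.6)/(1.2 − 0.6) = 0.4408/0.6000 = 0.7347
Terminal stock prices: S_u = 48, S_d = 24
Terminal payoffs (K − S): max(-18, 0) = 0, max(6, 0) = 6
Node 0 (S = 40): V_0 = e^(−0.04)·[0.7347·0.0000 + 0.2653·6.0000] = 1.5295

$1.53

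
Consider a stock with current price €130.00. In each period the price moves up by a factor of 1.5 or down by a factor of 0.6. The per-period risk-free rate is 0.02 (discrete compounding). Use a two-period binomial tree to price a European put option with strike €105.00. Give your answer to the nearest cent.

Risk-neutral probability p = (1 + 0.02 − 0.6)/(1.5 − 0.6) = 0.4200/0.9000 = 0.4667
Terminal stock prices: S_uu = 292.5, S_ud = 117, S_dd = 46.8
Terminal payoffs (K − S): max(-187.5, 0) = 0, max(-12, 0) = 0, max(58.2, 0) = 58.2
Node u (S = 195): V_u = 1/1.02·[0.4667·0.0000 + 0.5333·0.0000] = 0.0000
Node d (S = 78): V_d = 1/1.02·[0.4667·0.0000 + 0.5333·58.2000] = 30.4314
Node 0 (S = 130): V_0 = 1/1.02·[0.4667·0.0000 + 0.5333·30.4314] = 15.9118

€15.91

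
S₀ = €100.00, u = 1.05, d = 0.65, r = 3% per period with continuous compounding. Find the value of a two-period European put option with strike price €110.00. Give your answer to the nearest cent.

€3.81

Risk-neutral probability p = (e^0.03 − 0.65)/(1.05 − 0.65) = 0.3805/0.4000 = 0.9511
Terminal stock prices: S_uu = 110.2, S_ud = 68.25, S_dd = 42.25
Terminal payoffs (K − S): max(-0.25, 0) = 0, max(41.75, 0) = 41.75, max(67.75, 0) = 67.75
Node u (S = 105): V_u = e^(−0.03)·[0.9511·0.0000 + 0.0489·41.7500] = 1.9798
Node d (S = 65): V_d = e^(−0.03)·[0.9511·41.7500 + 0.0489·67.7500] = 41.7490
Node 0 (S = 100): V_0 = e^(−0.03)·[0.9511·1.9798 + 0.0489·41.7490] = 3.8071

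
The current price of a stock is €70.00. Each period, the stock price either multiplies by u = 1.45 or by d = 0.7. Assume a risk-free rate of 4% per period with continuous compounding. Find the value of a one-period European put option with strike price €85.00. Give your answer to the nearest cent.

Risk-neutral probability p = (e^0.04 − 0.7)/(1.45 − 0.7) = 0.3408/0.7500 = 0.4544
Terminal stock prices: S_u = 101.5, S_d = 49
Terminal payoffs (K − S): max(-16.5, 0) = 0, max(36, 0) = 36
Node 0 (S = 70): V_0 = e^(−0.04)·[0.4544·0.0000 + 0.5456·36.0000] = 18.8709

€18.87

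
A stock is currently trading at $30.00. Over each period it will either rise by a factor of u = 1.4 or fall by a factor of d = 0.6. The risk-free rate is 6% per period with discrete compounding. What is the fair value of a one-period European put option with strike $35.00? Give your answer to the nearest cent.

$6.82

Risk-neutral probability p = (1 + 0.06 − 0.6)/(1.4 − 0.6) = 0.4600/0.8000 = 0.5750
Terminal stock prices: S_u = 42, S_d = 18
Terminal payoffs (K − S): max(-7, 0) = 0, max(17, 0) = 17
Node 0 (S = 30): V_0 = 1/1.06·[0.5750·0.0000 + 0.4250·17.0000] = 6.8160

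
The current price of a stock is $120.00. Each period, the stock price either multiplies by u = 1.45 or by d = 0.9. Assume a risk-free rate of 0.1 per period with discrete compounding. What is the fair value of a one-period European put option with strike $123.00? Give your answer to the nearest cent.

Risk-neutral probability p = (1 + 0.1 − 0.9)/(1.45 − 0.9) = 0.2000/0.5500 = 0.3636
Terminal stock prices: S_u = 174, S_d = 108
Terminal payoffs (K − S): max(-51, 0) = 0, max(15, 0) = 15
Node 0 (S = 120): V_0 = 1/1.1·[0.3636·0.0000 + 0.6364·15.0000] = 8.6777

$8.68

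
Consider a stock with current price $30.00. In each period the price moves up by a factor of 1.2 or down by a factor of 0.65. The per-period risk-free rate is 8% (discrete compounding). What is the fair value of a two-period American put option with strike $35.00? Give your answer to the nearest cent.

$5.00

Risk-neutral probability p = (1 + 0.08 − 0.65)/(1.2 − 0.65) = 0.4300/0.5500 = 0.7818
Terminal stock prices: S_uu = 43.2, S_ud = 23.4, S_dd = 12.68
Terminal payoffs (K − S): max(-8.2, 0) = 0, max(11.6, 0) = 11.6, max(22.32, 0) = 22.32
Node u (S = 36): continuation = 1/1.08·[0.7818·0.0000 + 0.2182·11.6000] = 2.3434; exercise value = 0.0000 ≤ continuation, so V_u = 2.3434
Node d (S = 19.5): continuation = 1/1.08·[0.7818·11.6000 + 0.2182·22.3250] = 12.9074; exercise value = 15.5000 > continuation, so V_d = 15.5000 (exercise)
Node 0 (S = 30): continuation = 1/1.08·[0.7818·2.3434 + 0.2182·15.5000] = 4.8277; exercise value = 5.0000 > continuation, so V_0 = 5.0000 (exercise)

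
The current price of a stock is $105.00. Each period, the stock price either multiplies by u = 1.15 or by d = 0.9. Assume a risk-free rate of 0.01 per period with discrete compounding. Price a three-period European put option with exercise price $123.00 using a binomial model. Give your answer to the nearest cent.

$18.04

Risk-neutral probability p = (1 + 0.01 − 0.9)/(1.15 − 0.9) = 0.1100/0.2500 = 0.4400
Terminal stock prices: S_uuu = 159.7, S_uud = 125, S_udd = 97.81, S_ddd = 76.55
Terminal payoffs (K − S): max(-36.69, 0) = 0, max(-1.976, 0) = 0, max(25.19, 0) = 25.19, max(46.45, 0) = 46.45
Node uu (S = 138.9): V_uu = 1/1.01·[0.4400·0.0000 + 0.5600·0.0000] = 0.0000
Node ud (S = 108.7): V_ud = 1/1.01·[0.4400·0.0000 + 0.5600·25.1925] = 13.9681
Node dd (S = 85.05): V_dd = 1/1.01·[0.4400·25.1925 + 0.5600·46.4550] = 36.7322
Node u (S = 120.7): V_u = 1/1.01·[0.4400·0.0000 + 0.5600·13.9681] = 7.7447
Node d (S = 94.5): V_d = 1/1.01·[0.4400·13.9681 + 0.5600·36.7322] = 26.4515
Node 0 (S = 105): V_0 = 1/1.01·[0.4400·7.7447 + 0.5600·26.4515] = 18.0401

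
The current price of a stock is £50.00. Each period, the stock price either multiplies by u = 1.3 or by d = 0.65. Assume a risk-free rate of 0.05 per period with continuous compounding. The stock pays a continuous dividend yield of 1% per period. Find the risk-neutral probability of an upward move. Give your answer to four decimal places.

p = 0.6012

Per-period risk-free factor R = e^0.05 = 1.0513; dividend-adjusted growth = e^(0.05−0.01) = 1.0408.
Risk-neutral probability p = (1.0408 − 0.65)/(1.3 − 0.65) = 0.3908/0.6500 = 0.6012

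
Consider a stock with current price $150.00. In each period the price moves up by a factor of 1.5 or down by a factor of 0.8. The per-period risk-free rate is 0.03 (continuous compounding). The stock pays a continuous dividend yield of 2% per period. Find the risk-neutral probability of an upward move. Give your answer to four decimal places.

Per-period risk-free factor R = e^0.03 = 1.0305; dividend-adjusted growth = e^(0.03−0.02) = 1.0101.
Risk-neutral probability p = (1.0101 − 0.8)/(1.5 − 0.8) = 0.2101/0.7000 = 0.3001

p = 0.3001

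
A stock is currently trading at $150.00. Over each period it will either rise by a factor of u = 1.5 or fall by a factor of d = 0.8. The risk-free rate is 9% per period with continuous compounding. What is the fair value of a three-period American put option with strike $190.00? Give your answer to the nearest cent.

$42.05

Risk-neutral probability p = (e^0.09 − 0.8)/(1.5 − 0.8) = 0.2942/0.7000 = 0.4202
Terminal stock prices: S_uuu = 506.2, S_uud = 270, S_udd = 144, S_ddd = 76.8
Terminal payoffs (K − S): max(-316.2, 0) = 0, max(-80, 0) = 0, max(46, 0) = 46, max(113.2, 0) = 113.2
Node uu (S = 337.5): continuation = e^(−0.09)·[0.4202·0.0000 + 0.5798·0.0000] = 0.0000; exercise value = 0.0000 ≤ continuation, so V_uu = 0.0000
Node ud (S = 180): continuation = e^(−0.09)·[0.4202·0.0000 + 0.5798·46.0000] = 24.3732; exercise value = 10.0000 ≤ continuation, so V_ud = 24.3732
Node dd (S = 96): continuation = e^(−0.09)·[0.4202·46.0000 + 0.5798·113.2000] = 77.6469; exercise value = 94.0000 > continuation, so V_dd = 94.0000 (exercise)
Node u (S = 225): continuation = e^(−0.09)·[0.4202·0.0000 + 0.5798·24.3732] = 12.9142; exercise value = 0.0000 ≤ continuation, so V_u = 12.9142
Node d (S = 120): continuation = e^(−0.09)·[0.4202·24.3732 + 0.5798·94.0000] = 59.1674; exercise value = 70.0000 > continuation, so V_d = 70.0000 (exercise)
Node 0 (S = 150): continuation = e^(−0.09)·[0.4202·12.9142 + 0.5798·70.0000] = 42.0498; exercise value = 40.0000 ≤ continuation, so V_0 = 42.0498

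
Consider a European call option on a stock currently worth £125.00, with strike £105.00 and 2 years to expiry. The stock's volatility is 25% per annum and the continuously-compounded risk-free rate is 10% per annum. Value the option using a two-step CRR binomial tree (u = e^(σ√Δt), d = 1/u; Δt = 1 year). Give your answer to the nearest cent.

CRR parameters: u = e^(σ√Δt) = e^(0.25·√1) = 1.2840, d = 1/u = 0.7788
Per-period rate: rΔt = 0.1·1 = 0.1, so R = e^0.1 = 1.1052
Risk-neutral probability p = (e^0.1 − 0.7788)/(1.2840 − 0.7788) = 0.3264/0.5052 = 0.6460
Terminal stock prices: S_uu = 206.1, S_ud = 125, S_dd = 75.82
Terminal payoffs (S − K): max(101.1, 0) = 101.1, max(20, 0) = 20, max(-29.18, 0) = 0
Node u (S = 160.5): V_u = e^(−0.1)·[0.6460·101.0902 + 0.3540·20.0000] = 65.4952
Node d (S = 97.35): V_d = e^(−0.1)·[0.6460·20.0000 + 0.3540·0.0000] = 11.6903
Node 0 (S = 125): V_0 = e^(−0.1)·[0.6460·65.4952 + 0.3540·11.6903] = 42.0277

£42.03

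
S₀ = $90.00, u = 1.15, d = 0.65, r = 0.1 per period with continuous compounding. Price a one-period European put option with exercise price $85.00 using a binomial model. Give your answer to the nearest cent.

$2.15

Risk-neutral probability p = (e^0.1 − 0.65)/(1.15 − 0.65) = 0.4552/0.5000 = 0.9103
Terminal stock prices: S_u = 103.5, S_d = 58.5
Terminal payoffs (K − S): max(-18.5, 0) = 0, max(26.5, 0) = 26.5
Node 0 (S = 90): V_0 = e^(−0.1)·[0.9103·0.0000 + 0.0897·26.5000] = 2.1498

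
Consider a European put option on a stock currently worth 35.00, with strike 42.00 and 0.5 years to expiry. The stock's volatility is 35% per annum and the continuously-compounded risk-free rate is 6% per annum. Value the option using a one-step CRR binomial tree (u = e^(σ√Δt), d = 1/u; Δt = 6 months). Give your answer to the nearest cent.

CRR parameters: u = e^(σ√Δt) = e^(0.35·√0.5) = 1.2808, d = 1/u = 0.7808
Per-period rate: rΔt = 0.06·0.5 = 0.03, so R = e^0.03 = 1.0305
Risk-neutral probability p = (e^0.03 − 0.7808)/(1.2808 − 0.7808) = 0.2497/0.5000 = 0.4993
Terminal stock prices: S_u = 44.83, S_d = 27.33
Terminal payoffs (K − S): max(-2.828, 0) = 0, max(14.67, 0) = 14.67
Node 0 (S = 35): V_0 = e^(−0.03)·[0.4993·0.0000 + 0.5007·14.6734] = 7.1292

7.13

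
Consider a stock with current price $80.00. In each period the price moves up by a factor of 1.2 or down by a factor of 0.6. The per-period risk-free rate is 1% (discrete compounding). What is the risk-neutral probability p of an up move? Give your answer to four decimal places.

p = 0.6833

Risk-neutral probability p = (1 + 0.01 − 0.6)/(1.2 − 0.6) = 0.4100/0.6000 = 0.6833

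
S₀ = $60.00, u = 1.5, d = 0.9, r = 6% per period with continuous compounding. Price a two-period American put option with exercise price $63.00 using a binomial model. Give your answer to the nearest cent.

$6.81

Risk-neutral probability p = (e^0.06 − 0.9)/(1.5 − 0.9) = 0.1618/0.6000 = 0.2697
Terminal stock prices: S_uu = 135, S_ud = 81, S_dd = 48.6
Terminal payoffs (K − S): max(-72, 0) = 0, max(-18, 0) = 0, max(14.4, 0) = 14.4
Node u (S = 90): continuation = e^(−0.06)·[0.2697·0.0000 + 0.7303·0.0000] = 0.0000; exercise value = 0.0000 ≤ continuation, so V_u = 0.0000
Node d (S = 54): continuation = e^(−0.06)·[0.2697·0.0000 + 0.7303·14.4000] = 9.9035; exercise value = 9.0000 ≤ continuation, so V_d = 9.9035
Node 0 (S = 60): continuation = e^(−0.06)·[0.2697·0.0000 + 0.7303·9.9035] = 6.8111; exercise value = 3.0000 ≤ continuation, so V_0 = 6.8111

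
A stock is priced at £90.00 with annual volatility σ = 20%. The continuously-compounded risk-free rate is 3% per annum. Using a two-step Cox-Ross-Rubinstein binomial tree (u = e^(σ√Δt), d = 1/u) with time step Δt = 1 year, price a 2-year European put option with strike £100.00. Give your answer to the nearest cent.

CRR parameters: u = e^(σ√Δt) = e^(0.2·√1) = 1.2214, d = 1/u = 0.8187
Per-period rate: rΔt = 0.03·1 = 0.03, so R = e^0.03 = 1.0305
Risk-neutral probability p = (e^0.03 − 0.8187)/(1.2214 − 0.8187) = 0.2117/0.4027 = 0.5258
Terminal stock prices: S_uu = 134.3, S_ud = 90, S_dd = 60.33
Terminal payoffs (K − S): max(-34.26, 0) = 0, max(10, 0) = 10, max(39.67, 0) = 39.67
Node u (S = 109.9): V_u = e^(−0.03)·[0.5258·0.0000 + 0.4742·10.0000] = 4.6019
Node d (S = 73.69): V_d = e^(−0.03)·[0.5258·10.0000 + 0.4742·39.6712] = 23.3588
Node 0 (S = 90): V_0 = e^(−0.03)·[0.5258·4.6019 + 0.4742·23.3588] = 13.0976

£13.10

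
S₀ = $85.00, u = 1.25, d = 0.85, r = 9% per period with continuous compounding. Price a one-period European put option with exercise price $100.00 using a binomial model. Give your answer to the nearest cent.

Risk-neutral probability p = (e^0.09 − 0.85)/(1.25 − 0.85) = 0.2442/0.4000 = 0.6104
Terminal stock prices: S_u = 106.2, S_d = 72.25
Terminal payoffs (K − S): max(-6.25, 0) = 0, max(27.75, 0) = 27.75
Node 0 (S = 85): V_0 = e^(−0.09)·[0.6104·0.0000 + 0.3896·27.7500] = 9.8800

$9.88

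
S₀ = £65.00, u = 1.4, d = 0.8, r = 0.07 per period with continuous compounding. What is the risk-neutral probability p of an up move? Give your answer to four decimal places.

Risk-neutral probability p = (e^0.07 − 0.8)/(1.4 − 0.8) = 0.2725/0.6000 = 0.4542

p = 0.4542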